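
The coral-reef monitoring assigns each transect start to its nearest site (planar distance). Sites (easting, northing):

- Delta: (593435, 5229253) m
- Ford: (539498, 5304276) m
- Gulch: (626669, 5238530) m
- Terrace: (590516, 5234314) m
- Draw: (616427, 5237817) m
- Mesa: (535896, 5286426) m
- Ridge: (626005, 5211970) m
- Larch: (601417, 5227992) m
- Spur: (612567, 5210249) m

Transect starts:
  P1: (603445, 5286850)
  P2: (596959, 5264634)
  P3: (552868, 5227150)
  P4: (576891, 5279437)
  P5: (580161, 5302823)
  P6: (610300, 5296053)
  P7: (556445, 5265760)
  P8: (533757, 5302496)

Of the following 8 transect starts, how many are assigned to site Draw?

2

P1 → Draw
P2 → Terrace
P3 → Terrace
P4 → Mesa
P5 → Ford
P6 → Draw
P7 → Mesa
P8 → Ford
2 of the 8 go to Draw.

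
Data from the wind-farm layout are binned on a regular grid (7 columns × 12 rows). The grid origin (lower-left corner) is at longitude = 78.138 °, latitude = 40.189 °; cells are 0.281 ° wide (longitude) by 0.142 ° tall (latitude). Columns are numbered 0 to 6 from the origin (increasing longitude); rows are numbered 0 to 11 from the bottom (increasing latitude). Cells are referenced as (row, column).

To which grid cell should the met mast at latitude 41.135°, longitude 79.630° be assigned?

(6, 5)

Column index: ⌊(79.630 − 78.138) / 0.281⌋ = ⌊5.310⌋ = 5
Row offset from origin: ⌊(41.135 − 40.189) / 0.142⌋ = ⌊6.662⌋ = 6 → row 6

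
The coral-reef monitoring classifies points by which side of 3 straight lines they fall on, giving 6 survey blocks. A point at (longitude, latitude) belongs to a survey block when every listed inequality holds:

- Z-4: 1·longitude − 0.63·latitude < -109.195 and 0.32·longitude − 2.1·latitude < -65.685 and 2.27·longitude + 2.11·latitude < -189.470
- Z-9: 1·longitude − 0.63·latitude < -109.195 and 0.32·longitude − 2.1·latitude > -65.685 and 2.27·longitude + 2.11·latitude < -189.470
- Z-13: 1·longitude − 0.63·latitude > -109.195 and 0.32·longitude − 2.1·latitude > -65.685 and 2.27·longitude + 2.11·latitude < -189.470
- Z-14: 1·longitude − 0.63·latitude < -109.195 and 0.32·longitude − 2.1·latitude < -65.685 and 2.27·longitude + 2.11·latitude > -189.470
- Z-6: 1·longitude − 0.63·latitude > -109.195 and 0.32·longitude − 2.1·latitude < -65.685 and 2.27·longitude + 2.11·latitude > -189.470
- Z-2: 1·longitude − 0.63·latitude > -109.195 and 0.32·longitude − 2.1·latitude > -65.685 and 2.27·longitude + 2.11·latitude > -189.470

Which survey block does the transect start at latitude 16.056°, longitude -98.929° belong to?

1·-98.929 − 0.63·16.056 = -109.044, which is > -109.195
0.32·-98.929 − 2.1·16.056 = -65.375, which is > -65.685
2.27·-98.929 + 2.11·16.056 = -190.691, which is < -189.470
This sign pattern matches Z-13.

Z-13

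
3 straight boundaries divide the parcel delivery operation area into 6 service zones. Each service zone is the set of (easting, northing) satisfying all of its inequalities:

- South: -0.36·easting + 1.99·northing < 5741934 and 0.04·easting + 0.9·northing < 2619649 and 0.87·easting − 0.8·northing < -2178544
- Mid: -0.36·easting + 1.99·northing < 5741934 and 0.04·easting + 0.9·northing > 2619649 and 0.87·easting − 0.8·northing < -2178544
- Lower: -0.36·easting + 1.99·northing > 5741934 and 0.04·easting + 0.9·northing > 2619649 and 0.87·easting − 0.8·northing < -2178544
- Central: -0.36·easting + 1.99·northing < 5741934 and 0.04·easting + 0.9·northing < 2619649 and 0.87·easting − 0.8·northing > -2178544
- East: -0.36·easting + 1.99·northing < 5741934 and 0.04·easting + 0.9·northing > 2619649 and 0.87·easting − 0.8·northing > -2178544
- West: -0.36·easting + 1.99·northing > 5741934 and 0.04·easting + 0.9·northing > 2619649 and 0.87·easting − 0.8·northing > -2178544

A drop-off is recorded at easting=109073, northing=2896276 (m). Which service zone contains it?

South

-0.36·109073 + 1.99·2896276 = 5724322.960, which is < 5741934
0.04·109073 + 0.9·2896276 = 2611011.320, which is < 2619649
0.87·109073 − 0.8·2896276 = -2222127.290, which is < -2178544
This sign pattern matches South.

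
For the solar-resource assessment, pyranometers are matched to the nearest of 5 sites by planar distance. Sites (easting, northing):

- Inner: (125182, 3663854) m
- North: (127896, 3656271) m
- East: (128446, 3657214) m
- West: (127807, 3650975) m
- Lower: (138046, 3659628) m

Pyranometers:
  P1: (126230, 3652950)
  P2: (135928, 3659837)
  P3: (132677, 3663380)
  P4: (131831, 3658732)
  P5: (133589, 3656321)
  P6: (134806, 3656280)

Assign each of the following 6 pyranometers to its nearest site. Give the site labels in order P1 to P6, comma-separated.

P1 → West (d²=6387554.00)
P2 → Lower (d²=4529605.00)
P3 → Lower (d²=42903665.00)
P4 → East (d²=13762549.00)
P5 → East (d²=27247898.00)
P6 → Lower (d²=21706704.00)

West, Lower, Lower, East, East, Lower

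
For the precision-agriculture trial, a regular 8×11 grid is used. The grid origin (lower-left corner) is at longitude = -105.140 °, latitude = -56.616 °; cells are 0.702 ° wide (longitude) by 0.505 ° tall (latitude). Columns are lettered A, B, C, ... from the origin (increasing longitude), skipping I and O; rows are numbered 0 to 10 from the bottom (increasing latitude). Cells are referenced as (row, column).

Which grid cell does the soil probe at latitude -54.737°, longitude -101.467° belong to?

(3, F)

Column index: ⌊(-101.467 − -105.140) / 0.702⌋ = ⌊5.232⌋ = 5 → column F
Row offset from origin: ⌊(-54.737 − -56.616) / 0.505⌋ = ⌊3.721⌋ = 3 → row 3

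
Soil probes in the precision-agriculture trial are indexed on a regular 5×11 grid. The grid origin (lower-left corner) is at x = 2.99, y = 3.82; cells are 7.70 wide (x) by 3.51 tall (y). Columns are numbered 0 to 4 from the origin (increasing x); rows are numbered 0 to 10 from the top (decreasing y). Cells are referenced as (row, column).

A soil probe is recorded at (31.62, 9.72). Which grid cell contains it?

(9, 3)

Column index: ⌊(31.62 − 2.99) / 7.70⌋ = ⌊3.718⌋ = 3
Row offset from origin: ⌊(9.72 − 3.82) / 3.51⌋ = ⌊1.681⌋ = 1 → row 9 (counted from top)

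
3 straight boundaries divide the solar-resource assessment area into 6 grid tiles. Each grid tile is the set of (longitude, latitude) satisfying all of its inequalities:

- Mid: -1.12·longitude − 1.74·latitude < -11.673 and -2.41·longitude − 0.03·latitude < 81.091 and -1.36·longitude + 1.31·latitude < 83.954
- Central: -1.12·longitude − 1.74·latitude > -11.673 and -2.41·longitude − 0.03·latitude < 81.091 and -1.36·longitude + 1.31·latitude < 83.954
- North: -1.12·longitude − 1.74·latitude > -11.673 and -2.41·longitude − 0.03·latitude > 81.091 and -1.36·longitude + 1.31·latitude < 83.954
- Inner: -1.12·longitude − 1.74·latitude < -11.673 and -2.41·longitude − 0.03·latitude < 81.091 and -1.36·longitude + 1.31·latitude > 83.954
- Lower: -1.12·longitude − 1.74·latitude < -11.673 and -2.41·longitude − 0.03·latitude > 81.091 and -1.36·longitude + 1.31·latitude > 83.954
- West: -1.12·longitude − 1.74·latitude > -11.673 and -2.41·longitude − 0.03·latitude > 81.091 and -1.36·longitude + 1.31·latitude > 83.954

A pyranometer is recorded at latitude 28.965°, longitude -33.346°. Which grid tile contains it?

Mid

-1.12·-33.346 − 1.74·28.965 = -13.052, which is < -11.673
-2.41·-33.346 − 0.03·28.965 = 79.495, which is < 81.091
-1.36·-33.346 + 1.31·28.965 = 83.295, which is < 83.954
This sign pattern matches Mid.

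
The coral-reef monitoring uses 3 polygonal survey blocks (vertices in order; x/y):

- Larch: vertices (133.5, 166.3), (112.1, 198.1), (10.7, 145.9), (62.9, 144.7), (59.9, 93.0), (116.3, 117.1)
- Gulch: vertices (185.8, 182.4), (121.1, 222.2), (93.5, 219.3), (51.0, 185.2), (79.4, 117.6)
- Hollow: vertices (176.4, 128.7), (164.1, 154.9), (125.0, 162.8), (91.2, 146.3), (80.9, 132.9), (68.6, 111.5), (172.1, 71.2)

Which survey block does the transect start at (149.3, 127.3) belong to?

Hollow

Cast a ray rightward from (149.3, 127.3). For each polygon, the edges (by vertex number in listed order) whose endpoints lie on opposite sides of y = 127.3, where each meets that height, and whether that is right or left of the point:
Larch: 4–5 at x≈61.89 (left), 6–1 at x≈119.87 (left) → 0 crossings.
Gulch: 4–5 at x≈75.32 (left), 5–1 at x≈95.33 (left) → 0 crossings.
Hollow: 5–6 at x≈77.68 (left), 7–1 at x≈176.30 (right) → 1 crossing.
Only Hollow has an odd count, so the point is inside Hollow.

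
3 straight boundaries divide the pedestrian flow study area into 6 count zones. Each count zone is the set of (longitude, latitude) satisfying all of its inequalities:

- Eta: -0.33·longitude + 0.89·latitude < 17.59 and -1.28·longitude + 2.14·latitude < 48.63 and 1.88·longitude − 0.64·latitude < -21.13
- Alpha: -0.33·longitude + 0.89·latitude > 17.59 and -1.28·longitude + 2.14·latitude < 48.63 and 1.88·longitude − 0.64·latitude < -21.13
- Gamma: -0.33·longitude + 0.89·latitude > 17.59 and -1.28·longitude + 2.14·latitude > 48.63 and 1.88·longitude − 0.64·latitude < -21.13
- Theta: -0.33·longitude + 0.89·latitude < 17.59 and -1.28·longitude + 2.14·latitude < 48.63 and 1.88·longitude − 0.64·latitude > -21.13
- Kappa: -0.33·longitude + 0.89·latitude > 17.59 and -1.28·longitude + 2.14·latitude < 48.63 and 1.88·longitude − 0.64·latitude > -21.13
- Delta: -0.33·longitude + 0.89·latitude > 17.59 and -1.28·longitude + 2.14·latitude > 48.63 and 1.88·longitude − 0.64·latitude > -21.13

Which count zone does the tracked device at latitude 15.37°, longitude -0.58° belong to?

Theta

-0.33·-0.58 + 0.89·15.37 = 13.871, which is < 17.59
-1.28·-0.58 + 2.14·15.37 = 33.634, which is < 48.63
1.88·-0.58 − 0.64·15.37 = -10.927, which is > -21.13
This sign pattern matches Theta.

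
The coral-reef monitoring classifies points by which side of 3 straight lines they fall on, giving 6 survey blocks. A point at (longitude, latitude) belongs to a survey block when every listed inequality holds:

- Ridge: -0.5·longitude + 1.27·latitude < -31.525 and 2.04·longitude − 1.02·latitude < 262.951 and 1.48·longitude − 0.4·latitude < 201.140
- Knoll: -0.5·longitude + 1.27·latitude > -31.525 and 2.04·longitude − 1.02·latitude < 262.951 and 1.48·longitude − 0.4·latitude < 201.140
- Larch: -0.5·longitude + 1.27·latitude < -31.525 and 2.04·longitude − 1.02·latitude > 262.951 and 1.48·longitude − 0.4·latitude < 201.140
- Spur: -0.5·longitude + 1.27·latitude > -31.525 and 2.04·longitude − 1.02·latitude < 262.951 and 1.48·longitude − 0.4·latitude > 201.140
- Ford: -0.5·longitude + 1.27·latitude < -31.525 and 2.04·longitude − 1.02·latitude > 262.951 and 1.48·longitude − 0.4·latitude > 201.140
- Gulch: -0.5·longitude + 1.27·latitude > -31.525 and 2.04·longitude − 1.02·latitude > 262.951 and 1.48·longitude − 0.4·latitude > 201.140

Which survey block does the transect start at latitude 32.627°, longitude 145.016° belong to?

-0.5·145.016 + 1.27·32.627 = -31.072, which is > -31.525
2.04·145.016 − 1.02·32.627 = 262.553, which is < 262.951
1.48·145.016 − 0.4·32.627 = 201.573, which is > 201.140
This sign pattern matches Spur.

Spur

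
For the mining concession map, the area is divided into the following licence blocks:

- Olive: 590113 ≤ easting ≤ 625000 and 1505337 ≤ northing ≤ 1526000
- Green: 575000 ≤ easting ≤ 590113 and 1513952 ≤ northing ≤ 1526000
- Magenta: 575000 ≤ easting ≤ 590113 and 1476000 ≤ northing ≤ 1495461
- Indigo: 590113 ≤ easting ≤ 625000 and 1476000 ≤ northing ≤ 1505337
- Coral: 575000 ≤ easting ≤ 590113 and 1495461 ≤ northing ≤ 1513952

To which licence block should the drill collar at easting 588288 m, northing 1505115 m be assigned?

Coral

The point has easting = 588288 and northing = 1505115.
Only Coral satisfies 575000 ≤ easting ≤ 590113 and 1495461 ≤ northing ≤ 1513952.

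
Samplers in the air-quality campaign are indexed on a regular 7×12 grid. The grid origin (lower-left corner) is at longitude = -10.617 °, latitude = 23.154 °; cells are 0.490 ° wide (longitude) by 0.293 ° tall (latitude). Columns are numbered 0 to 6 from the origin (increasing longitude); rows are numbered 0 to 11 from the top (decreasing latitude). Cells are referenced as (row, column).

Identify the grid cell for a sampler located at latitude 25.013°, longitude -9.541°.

Column index: ⌊(-9.541 − -10.617) / 0.490⌋ = ⌊2.196⌋ = 2
Row offset from origin: ⌊(25.013 − 23.154) / 0.293⌋ = ⌊6.345⌋ = 6 → row 5 (counted from top)

(5, 2)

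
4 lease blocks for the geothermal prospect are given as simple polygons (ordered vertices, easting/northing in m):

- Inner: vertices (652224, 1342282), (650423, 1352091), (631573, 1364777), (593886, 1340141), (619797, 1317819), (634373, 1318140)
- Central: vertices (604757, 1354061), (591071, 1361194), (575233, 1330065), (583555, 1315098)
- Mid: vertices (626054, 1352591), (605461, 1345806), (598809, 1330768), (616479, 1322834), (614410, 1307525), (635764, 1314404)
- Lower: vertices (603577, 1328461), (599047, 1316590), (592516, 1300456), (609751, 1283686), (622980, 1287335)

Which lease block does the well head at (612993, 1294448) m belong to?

Cast a ray rightward from (612993, 1294448). For each polygon, the edges (by vertex number in listed order) whose endpoints lie on opposite sides of northing = 1294448, where each meets that height, and whether that is right or left of the point:
Inner: no edge straddles that height → 0 crossings.
Central: no edge straddles that height → 0 crossings.
Mid: no edge straddles that height → 0 crossings.
Lower: 3–4 at easting≈598690.6 (left), 5–1 at easting≈619624.1 (right) → 1 crossing.
Only Lower has an odd count, so the point is inside Lower.

Lower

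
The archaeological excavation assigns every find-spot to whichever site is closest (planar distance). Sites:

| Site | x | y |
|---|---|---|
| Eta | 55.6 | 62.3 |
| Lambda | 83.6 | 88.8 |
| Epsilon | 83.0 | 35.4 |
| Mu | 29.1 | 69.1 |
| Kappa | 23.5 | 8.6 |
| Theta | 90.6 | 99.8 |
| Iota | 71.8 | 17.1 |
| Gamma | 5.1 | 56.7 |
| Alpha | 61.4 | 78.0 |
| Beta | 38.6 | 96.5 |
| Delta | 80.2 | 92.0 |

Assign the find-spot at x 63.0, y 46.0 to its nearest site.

Eta

Squared distances to each site:
Eta: 320.450; Lambda: 2256.200; Epsilon: 512.360; Mu: 1682.820; Kappa: 2959.010; Theta: 3656.200; Iota: 912.650; Gamma: 3466.900; Alpha: 1026.560; Beta: 3145.610; Delta: 2411.840.
Minimum at Eta.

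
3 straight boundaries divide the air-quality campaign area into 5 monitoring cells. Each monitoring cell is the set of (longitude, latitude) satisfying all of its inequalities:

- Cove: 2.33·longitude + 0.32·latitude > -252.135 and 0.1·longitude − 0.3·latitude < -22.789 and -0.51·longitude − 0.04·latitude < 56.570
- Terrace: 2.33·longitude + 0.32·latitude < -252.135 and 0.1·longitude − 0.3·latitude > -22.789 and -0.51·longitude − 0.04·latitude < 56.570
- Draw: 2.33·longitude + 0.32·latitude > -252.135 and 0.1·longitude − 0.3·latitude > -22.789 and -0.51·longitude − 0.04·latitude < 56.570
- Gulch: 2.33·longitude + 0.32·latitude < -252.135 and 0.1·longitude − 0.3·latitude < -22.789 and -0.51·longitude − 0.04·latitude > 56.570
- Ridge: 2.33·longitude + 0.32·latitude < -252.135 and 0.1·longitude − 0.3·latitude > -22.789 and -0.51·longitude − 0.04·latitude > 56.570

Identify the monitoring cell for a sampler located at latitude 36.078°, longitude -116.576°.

2.33·-116.576 + 0.32·36.078 = -260.077, which is < -252.135
0.1·-116.576 − 0.3·36.078 = -22.481, which is > -22.789
-0.51·-116.576 − 0.04·36.078 = 58.011, which is > 56.570
This sign pattern matches Ridge.

Ridge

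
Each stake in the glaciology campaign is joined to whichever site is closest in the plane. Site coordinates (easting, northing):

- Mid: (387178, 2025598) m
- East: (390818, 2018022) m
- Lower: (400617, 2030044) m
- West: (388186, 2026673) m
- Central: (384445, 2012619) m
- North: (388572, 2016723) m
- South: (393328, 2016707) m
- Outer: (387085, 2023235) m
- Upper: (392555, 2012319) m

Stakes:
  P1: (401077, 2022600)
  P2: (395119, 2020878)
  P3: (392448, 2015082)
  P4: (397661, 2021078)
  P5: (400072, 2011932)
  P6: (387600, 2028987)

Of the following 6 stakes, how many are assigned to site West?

1

P1 → Lower
P2 → South
P3 → South
P4 → South
P5 → Upper
P6 → West
1 of the 6 goes to West.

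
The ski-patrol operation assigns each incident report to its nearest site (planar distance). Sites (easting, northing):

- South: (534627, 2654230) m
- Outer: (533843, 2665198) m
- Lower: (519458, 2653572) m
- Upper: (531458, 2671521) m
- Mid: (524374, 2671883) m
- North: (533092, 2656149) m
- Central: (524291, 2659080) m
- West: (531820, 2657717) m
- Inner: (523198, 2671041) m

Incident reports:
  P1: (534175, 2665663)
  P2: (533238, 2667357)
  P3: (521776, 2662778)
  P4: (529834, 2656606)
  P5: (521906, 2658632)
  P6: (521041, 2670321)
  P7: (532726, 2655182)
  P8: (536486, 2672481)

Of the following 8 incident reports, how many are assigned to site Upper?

1

P1 → Outer
P2 → Outer
P3 → Central
P4 → West
P5 → Central
P6 → Inner
P7 → North
P8 → Upper
1 of the 8 goes to Upper.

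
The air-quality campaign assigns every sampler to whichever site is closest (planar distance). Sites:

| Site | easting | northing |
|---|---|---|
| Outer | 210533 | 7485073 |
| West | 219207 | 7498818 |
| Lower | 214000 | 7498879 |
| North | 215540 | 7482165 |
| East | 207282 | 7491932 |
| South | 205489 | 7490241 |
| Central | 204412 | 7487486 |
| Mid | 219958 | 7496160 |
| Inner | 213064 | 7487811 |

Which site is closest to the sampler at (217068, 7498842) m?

Squared distances to each site:
Outer: 232291586.000; West: 4575897.000; Lower: 9413993.000; North: 280457113.000; East: 143513896.000; South: 208050442.000; Central: 289133072.000; Mid: 15545224.000; Inner: 137714977.000.
Minimum at West.

West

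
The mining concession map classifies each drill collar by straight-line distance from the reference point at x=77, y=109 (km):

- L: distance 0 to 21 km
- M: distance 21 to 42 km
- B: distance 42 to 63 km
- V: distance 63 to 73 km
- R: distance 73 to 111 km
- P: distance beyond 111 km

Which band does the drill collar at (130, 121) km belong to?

Distance = √((130−77)² + (121−109)²) = √(2809.000 + 144.000) = 54.342 km.
42 ≤ 54.342 < 63 → B.

B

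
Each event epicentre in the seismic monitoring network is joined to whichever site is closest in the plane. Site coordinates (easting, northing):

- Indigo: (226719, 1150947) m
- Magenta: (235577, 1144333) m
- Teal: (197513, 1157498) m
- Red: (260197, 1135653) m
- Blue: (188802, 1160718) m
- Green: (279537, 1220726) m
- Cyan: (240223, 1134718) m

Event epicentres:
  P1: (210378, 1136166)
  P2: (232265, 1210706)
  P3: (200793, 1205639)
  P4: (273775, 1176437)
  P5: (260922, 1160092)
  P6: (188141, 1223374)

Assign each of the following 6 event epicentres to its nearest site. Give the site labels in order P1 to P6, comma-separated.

P1 → Indigo (d²=485506242.00)
P2 → Green (d²=2335042384.00)
P3 → Blue (d²=2161680322.00)
P4 → Red (d²=1847696740.00)
P5 → Red (d²=597790346.00)
P6 → Blue (d²=3926211257.00)

Indigo, Green, Blue, Red, Red, Blue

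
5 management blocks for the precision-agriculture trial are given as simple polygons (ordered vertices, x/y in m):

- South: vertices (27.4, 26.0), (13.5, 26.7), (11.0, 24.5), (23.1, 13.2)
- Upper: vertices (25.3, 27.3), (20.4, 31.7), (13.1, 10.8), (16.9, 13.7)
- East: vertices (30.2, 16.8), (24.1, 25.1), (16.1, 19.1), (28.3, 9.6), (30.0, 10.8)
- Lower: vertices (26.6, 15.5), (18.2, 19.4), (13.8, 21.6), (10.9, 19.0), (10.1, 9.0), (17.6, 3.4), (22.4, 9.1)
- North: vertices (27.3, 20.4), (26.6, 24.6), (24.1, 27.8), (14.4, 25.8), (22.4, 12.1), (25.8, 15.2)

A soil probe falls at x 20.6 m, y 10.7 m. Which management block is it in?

Cast a ray rightward from (20.6, 10.7). For each polygon, the edges (by vertex number in listed order) whose endpoints lie on opposite sides of y = 10.7, where each meets that height, and whether that is right or left of the point:
South: no edge straddles that height → 0 crossings.
Upper: no edge straddles that height → 0 crossings.
East: 3–4 at x≈26.89 (right), 4–5 at x≈29.86 (right) → 2 crossings.
Lower: 4–5 at x≈10.24 (left), 7–1 at x≈23.45 (right) → 1 crossing.
North: no edge straddles that height → 0 crossings.
Only Lower has an odd count, so the point is inside Lower.

Lower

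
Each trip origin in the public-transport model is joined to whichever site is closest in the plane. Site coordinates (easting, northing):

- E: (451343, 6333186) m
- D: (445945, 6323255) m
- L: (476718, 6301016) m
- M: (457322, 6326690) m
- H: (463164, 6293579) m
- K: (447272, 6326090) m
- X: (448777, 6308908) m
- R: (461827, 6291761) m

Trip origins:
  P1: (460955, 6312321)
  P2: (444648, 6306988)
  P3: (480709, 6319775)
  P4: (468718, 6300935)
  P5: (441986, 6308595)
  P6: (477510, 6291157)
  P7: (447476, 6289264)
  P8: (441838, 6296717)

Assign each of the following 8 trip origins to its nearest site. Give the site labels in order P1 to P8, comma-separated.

X, X, L, L, X, L, R, X

P1 → X (d²=159952253.00)
P2 → X (d²=20735041.00)
P3 → L (d²=367828162.00)
P4 → L (d²=64006561.00)
P5 → X (d²=46215650.00)
P6 → L (d²=97827145.00)
P7 → R (d²=212186210.00)
P8 → X (d²=196770202.00)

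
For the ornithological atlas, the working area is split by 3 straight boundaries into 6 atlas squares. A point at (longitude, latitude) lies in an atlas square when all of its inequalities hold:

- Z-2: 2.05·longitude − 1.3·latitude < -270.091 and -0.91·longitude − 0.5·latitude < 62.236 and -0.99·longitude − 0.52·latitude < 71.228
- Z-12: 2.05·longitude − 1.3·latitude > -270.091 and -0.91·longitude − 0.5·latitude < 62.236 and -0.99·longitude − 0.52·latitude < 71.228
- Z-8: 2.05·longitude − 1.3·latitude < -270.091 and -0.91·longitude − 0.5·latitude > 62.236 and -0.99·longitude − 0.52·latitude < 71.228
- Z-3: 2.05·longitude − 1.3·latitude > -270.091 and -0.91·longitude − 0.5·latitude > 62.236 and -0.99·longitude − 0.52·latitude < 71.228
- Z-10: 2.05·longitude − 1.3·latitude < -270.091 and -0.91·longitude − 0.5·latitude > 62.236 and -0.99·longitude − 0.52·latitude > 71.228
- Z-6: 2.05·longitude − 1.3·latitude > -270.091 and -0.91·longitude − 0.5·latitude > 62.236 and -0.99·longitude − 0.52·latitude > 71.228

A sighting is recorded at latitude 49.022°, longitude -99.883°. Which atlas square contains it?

Z-6

2.05·-99.883 − 1.3·49.022 = -268.489, which is > -270.091
-0.91·-99.883 − 0.5·49.022 = 66.383, which is > 62.236
-0.99·-99.883 − 0.52·49.022 = 73.393, which is > 71.228
This sign pattern matches Z-6.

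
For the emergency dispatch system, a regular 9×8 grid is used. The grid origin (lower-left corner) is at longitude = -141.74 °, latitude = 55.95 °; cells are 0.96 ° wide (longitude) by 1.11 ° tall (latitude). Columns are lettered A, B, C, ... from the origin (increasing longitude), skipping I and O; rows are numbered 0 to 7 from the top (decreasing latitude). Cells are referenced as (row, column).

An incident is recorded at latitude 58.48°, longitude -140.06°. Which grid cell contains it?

(5, B)

Column index: ⌊(-140.06 − -141.74) / 0.96⌋ = ⌊1.750⌋ = 1 → column B
Row offset from origin: ⌊(58.48 − 55.95) / 1.11⌋ = ⌊2.279⌋ = 2 → row 5 (counted from top)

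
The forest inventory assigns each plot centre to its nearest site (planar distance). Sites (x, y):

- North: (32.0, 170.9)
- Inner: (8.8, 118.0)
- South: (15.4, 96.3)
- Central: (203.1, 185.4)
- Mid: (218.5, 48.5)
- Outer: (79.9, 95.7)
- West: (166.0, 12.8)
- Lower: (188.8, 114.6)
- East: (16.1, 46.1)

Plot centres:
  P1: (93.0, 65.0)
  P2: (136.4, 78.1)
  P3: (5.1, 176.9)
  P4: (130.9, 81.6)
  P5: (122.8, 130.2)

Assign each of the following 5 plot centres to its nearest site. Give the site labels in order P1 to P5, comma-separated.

Outer, Outer, North, Outer, Outer

P1 → Outer (d²=1114.10)
P2 → Outer (d²=3502.01)
P3 → North (d²=759.61)
P4 → Outer (d²=2799.81)
P5 → Outer (d²=3030.66)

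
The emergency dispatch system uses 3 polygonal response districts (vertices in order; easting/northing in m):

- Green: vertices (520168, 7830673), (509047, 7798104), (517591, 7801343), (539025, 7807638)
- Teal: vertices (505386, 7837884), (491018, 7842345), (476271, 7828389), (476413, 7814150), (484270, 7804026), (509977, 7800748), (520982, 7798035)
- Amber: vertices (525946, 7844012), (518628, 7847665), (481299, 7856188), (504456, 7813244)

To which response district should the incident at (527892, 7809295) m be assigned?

Green

Cast a ray rightward from (527892, 7809295). For each polygon, the edges (by vertex number in listed order) whose endpoints lie on opposite sides of northing = 7809295, where each meets that height, and whether that is right or left of the point:
Green: 1–2 at easting≈512868.3 (left), 4–1 at easting≈537668.5 (right) → 1 crossing.
Teal: 4–5 at easting≈480180.9 (left), 7–1 at easting≈516575.1 (left) → 0 crossings.
Amber: no edge straddles that height → 0 crossings.
Only Green has an odd count, so the point is inside Green.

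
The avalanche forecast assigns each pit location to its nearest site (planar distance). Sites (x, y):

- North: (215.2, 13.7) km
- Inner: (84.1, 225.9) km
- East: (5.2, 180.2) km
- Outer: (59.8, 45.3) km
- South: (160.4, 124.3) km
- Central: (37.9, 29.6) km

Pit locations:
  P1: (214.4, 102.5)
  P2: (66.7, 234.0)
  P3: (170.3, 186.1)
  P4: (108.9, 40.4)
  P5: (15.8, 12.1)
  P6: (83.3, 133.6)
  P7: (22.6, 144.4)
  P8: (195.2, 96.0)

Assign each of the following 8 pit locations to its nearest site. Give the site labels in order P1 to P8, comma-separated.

P1 → South (d²=3391.24)
P2 → Inner (d²=368.37)
P3 → South (d²=3917.25)
P4 → Outer (d²=2434.82)
P5 → Central (d²=794.66)
P6 → South (d²=6030.90)
P7 → East (d²=1584.40)
P8 → South (d²=2011.93)

South, Inner, South, Outer, Central, South, East, South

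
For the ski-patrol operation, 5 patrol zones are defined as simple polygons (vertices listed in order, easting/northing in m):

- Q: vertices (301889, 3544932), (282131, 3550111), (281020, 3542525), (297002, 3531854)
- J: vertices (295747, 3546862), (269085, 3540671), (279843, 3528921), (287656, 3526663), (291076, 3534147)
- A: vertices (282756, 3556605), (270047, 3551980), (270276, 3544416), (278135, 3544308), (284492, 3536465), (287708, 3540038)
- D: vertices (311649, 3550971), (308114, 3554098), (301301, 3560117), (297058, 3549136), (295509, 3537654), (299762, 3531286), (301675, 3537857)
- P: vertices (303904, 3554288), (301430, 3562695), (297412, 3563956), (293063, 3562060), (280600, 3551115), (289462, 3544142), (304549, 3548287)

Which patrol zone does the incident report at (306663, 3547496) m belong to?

D

Cast a ray rightward from (306663, 3547496). For each polygon, the edges (by vertex number in listed order) whose endpoints lie on opposite sides of northing = 3547496, where each meets that height, and whether that is right or left of the point:
Q: 1–2 at easting≈292107.3 (left), 2–3 at easting≈281748.0 (left) → 0 crossings.
J: no edge straddles that height → 0 crossings.
A: 2–3 at easting≈270182.8 (left), 6–1 at easting≈285478.7 (left) → 0 crossings.
D: 4–5 at easting≈296836.8 (left), 7–1 at easting≈309006.0 (right) → 1 crossing.
P: 5–6 at easting≈285199.4 (left), 6–7 at easting≈301669.9 (left) → 0 crossings.
Only D has an odd count, so the point is inside D.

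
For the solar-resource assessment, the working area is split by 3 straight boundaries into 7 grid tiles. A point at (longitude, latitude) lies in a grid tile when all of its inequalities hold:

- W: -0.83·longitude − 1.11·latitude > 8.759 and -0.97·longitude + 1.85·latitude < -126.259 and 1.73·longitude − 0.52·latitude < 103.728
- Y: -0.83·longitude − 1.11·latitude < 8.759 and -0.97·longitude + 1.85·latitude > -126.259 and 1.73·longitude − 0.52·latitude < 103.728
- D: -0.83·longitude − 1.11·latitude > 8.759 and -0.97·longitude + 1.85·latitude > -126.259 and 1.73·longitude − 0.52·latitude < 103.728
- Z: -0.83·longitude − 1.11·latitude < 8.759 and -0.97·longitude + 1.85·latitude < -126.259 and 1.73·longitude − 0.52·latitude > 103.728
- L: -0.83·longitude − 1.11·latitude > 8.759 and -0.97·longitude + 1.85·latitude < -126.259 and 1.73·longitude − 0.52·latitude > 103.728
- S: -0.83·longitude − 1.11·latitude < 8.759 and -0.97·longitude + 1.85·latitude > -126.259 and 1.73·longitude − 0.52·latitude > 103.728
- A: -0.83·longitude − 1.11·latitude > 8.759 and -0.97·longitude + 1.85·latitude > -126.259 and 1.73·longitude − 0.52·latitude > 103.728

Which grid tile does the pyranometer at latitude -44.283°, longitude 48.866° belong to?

-0.83·48.866 − 1.11·-44.283 = 8.595, which is < 8.759
-0.97·48.866 + 1.85·-44.283 = -129.324, which is < -126.259
1.73·48.866 − 0.52·-44.283 = 107.565, which is > 103.728
This sign pattern matches Z.

Z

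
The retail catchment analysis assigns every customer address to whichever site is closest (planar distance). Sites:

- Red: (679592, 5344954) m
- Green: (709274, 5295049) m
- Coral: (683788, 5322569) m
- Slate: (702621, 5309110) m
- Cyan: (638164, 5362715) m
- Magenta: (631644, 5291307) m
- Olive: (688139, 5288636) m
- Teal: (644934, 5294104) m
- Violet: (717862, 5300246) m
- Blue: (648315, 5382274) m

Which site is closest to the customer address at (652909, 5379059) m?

Blue

Squared distances to each site:
Red: 1875133514.000; Green: 10234693325.000; Coral: 4144632741.000; Slate: 7364145545.000; Cyan: 484541361.000; Magenta: 8152613729.000; Olive: 9417471829.000; Teal: 7280952650.000; Violet: 10430381178.000; Blue: 31441061.000.
Minimum at Blue.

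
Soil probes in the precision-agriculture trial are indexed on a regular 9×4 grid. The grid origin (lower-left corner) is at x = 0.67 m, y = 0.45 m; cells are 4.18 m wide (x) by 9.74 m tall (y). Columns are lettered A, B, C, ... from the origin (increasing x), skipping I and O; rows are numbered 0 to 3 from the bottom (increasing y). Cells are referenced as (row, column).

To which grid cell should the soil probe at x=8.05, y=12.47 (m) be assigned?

(1, B)

Column index: ⌊(8.05 − 0.67) / 4.18⌋ = ⌊1.766⌋ = 1 → column B
Row offset from origin: ⌊(12.47 − 0.45) / 9.74⌋ = ⌊1.234⌋ = 1 → row 1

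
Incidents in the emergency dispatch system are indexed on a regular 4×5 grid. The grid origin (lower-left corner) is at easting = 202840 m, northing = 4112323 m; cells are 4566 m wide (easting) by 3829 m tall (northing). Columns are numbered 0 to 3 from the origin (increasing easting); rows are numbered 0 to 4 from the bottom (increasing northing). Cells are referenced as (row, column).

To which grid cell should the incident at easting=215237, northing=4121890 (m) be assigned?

Column index: ⌊(215237 − 202840) / 4566⌋ = ⌊2.715⌋ = 2
Row offset from origin: ⌊(4121890 − 4112323) / 3829⌋ = ⌊2.499⌋ = 2 → row 2

(2, 2)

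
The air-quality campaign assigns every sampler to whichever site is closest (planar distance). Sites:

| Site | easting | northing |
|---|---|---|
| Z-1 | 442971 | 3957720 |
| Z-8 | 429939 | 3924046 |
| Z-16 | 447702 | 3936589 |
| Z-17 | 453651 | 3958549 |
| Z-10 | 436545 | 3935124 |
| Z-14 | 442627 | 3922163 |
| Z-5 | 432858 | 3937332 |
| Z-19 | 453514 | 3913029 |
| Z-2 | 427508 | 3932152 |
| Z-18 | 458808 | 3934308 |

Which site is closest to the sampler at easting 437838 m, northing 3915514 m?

Z-14

Squared distances to each site:
Z-1: 1807694125.000; Z-8: 135189225.000; Z-16: 541454121.000; Z-17: 2102062194.000; Z-10: 386223949.000; Z-14: 67143722.000; Z-5: 500825524.000; Z-19: 251912201.000; Z-2: 383531944.000; Z-18: 792955336.000.
Minimum at Z-14.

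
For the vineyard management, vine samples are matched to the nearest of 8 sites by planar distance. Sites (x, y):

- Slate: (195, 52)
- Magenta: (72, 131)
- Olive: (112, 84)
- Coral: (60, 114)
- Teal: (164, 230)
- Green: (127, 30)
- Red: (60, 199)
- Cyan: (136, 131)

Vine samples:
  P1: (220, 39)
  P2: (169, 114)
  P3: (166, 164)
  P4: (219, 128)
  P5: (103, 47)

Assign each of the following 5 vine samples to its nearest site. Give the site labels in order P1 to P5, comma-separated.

Slate, Cyan, Cyan, Slate, Green

P1 → Slate (d²=794.00)
P2 → Cyan (d²=1378.00)
P3 → Cyan (d²=1989.00)
P4 → Slate (d²=6352.00)
P5 → Green (d²=865.00)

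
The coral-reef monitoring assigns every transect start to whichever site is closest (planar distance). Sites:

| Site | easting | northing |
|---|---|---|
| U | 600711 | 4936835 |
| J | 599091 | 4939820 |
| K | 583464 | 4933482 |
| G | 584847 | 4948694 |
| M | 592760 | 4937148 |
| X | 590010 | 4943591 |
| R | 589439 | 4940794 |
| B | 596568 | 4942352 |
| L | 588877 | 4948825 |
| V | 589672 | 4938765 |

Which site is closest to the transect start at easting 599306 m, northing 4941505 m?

Squared distances to each site:
U: 23782925.000; J: 2885450.000; K: 315337493.000; G: 260744402.000; M: 61833565.000; X: 90767012.000; R: 97863210.000; B: 8214053.000; L: 162346441.000; V: 100321556.000.
Minimum at J.

J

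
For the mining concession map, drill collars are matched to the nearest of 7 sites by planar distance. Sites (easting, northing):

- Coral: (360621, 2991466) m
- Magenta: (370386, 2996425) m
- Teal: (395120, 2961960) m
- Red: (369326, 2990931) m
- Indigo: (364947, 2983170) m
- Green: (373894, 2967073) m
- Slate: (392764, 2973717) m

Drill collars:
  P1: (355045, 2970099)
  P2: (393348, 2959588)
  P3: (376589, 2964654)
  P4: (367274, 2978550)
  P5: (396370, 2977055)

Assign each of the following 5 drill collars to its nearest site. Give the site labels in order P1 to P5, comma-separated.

Indigo, Teal, Green, Indigo, Slate

P1 → Indigo (d²=268900645.00)
P2 → Teal (d²=8766368.00)
P3 → Green (d²=13114586.00)
P4 → Indigo (d²=26759329.00)
P5 → Slate (d²=24145480.00)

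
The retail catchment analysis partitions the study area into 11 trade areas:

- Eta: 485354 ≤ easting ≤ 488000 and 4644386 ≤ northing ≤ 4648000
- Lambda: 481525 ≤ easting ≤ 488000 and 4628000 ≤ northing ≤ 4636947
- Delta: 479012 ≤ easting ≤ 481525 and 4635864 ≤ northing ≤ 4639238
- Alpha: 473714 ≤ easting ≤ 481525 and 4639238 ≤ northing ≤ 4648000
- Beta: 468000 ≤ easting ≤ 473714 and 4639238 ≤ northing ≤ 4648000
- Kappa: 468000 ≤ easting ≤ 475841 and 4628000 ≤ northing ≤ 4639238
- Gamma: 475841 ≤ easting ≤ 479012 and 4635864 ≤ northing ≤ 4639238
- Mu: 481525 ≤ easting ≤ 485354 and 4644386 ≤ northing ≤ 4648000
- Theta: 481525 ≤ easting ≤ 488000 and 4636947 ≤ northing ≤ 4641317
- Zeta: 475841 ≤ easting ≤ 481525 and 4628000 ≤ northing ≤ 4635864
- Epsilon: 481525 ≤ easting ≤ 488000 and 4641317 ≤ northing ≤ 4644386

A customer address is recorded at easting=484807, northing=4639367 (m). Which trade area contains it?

The point has easting = 484807 and northing = 4639367.
Only Theta satisfies 481525 ≤ easting ≤ 488000 and 4636947 ≤ northing ≤ 4641317.

Theta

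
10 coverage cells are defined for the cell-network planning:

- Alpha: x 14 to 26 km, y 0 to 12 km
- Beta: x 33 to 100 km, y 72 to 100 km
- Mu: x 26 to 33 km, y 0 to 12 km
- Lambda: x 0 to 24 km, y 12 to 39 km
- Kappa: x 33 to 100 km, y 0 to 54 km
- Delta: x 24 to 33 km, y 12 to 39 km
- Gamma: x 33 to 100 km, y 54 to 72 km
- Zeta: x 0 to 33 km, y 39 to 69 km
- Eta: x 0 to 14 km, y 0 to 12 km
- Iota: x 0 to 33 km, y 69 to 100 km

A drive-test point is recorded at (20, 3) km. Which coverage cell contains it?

The point has x = 20 and y = 3.
Only Alpha satisfies 14 ≤ x ≤ 26 and 0 ≤ y ≤ 12.

Alpha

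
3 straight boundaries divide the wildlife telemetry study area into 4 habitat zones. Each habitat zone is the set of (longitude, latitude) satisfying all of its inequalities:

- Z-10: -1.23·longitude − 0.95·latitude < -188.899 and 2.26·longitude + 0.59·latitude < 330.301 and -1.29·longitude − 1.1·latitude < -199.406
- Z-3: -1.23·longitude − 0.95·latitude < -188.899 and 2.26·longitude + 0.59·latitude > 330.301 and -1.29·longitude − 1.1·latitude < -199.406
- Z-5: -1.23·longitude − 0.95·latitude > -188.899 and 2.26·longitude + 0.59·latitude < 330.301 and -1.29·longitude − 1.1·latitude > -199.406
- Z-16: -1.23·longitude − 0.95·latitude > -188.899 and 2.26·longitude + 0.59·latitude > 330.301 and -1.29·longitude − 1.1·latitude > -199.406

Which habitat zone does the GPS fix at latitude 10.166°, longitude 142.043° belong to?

Z-5

-1.23·142.043 − 0.95·10.166 = -184.371, which is > -188.899
2.26·142.043 + 0.59·10.166 = 327.015, which is < 330.301
-1.29·142.043 − 1.1·10.166 = -194.418, which is > -199.406
This sign pattern matches Z-5.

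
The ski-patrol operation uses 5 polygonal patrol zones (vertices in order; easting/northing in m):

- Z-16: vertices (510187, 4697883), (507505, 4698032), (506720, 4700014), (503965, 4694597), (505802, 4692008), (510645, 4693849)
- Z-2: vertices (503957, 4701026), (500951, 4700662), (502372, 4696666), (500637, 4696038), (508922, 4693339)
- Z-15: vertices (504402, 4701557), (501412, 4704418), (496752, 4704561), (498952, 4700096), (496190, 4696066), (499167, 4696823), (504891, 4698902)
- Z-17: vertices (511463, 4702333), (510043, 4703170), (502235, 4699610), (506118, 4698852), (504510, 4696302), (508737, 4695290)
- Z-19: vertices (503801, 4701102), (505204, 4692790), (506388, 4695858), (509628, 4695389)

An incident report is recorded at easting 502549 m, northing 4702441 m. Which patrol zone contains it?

Z-15

Cast a ray rightward from (502549, 4702441). For each polygon, the edges (by vertex number in listed order) whose endpoints lie on opposite sides of northing = 4702441, where each meets that height, and whether that is right or left of the point:
Z-16: no edge straddles that height → 0 crossings.
Z-2: no edge straddles that height → 0 crossings.
Z-15: 1–2 at easting≈503478.1 (right), 3–4 at easting≈497796.6 (left) → 1 crossing.
Z-17: 1–2 at easting≈511279.8 (right), 2–3 at easting≈508444.1 (right) → 2 crossings.
Z-19: no edge straddles that height → 0 crossings.
Only Z-15 has an odd count, so the point is inside Z-15.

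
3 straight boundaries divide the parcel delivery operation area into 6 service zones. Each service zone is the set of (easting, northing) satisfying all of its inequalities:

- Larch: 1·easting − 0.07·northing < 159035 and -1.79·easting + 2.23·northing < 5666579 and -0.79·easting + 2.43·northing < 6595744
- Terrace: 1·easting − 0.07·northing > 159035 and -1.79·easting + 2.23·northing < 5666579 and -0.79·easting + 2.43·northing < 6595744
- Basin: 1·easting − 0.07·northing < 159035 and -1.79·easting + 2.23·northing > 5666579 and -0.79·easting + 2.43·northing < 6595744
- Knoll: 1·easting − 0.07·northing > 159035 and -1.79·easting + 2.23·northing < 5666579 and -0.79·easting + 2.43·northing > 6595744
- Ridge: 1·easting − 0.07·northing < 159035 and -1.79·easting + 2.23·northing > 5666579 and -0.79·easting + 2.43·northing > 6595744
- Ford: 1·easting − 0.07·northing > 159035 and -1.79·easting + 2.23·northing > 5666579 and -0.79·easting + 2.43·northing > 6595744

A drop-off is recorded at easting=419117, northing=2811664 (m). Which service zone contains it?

Terrace

1·419117 − 0.07·2811664 = 222300.520, which is > 159035
-1.79·419117 + 2.23·2811664 = 5519791.290, which is < 5666579
-0.79·419117 + 2.43·2811664 = 6501241.090, which is < 6595744
This sign pattern matches Terrace.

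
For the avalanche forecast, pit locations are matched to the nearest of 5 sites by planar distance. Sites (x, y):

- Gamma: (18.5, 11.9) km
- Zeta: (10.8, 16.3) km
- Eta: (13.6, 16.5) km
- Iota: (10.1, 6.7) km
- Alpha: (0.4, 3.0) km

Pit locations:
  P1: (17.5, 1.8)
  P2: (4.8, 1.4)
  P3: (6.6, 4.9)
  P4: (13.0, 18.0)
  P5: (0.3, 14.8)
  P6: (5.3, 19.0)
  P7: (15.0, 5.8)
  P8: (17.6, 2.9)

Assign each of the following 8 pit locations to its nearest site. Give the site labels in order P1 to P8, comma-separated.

P1 → Iota (d²=78.77)
P2 → Alpha (d²=21.92)
P3 → Iota (d²=15.49)
P4 → Eta (d²=2.61)
P5 → Zeta (d²=112.50)
P6 → Zeta (d²=37.54)
P7 → Iota (d²=24.82)
P8 → Iota (d²=70.69)

Iota, Alpha, Iota, Eta, Zeta, Zeta, Iota, Iota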